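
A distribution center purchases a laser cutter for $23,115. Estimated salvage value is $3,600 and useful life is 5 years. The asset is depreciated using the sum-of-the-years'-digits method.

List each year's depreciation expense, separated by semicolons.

Depreciable base = $23,115 − $3,600 = $19,515.
Sum of the years' digits = 5+4+3+2+1 = 15.
Year 1: $19,515 × 5/15 = $6,505. Book value $16,610.
Year 2: $19,515 × 4/15 = $5,204. Book value $11,406.
Year 3: $19,515 × 3/15 = $3,903. Book value $7,503.
Year 4: $19,515 × 2/15 = $2,602. Book value $4,901.
Year 5: $19,515 × 1/15 = $1,301. Book value $3,600.

$6,505; $5,204; $3,903; $2,602; $1,301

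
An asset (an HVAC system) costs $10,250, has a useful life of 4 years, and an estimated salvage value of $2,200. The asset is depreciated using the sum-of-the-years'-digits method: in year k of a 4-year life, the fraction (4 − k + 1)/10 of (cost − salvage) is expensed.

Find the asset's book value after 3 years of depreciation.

$3,005

Depreciable base = $10,250 − $2,200 = $8,050.
Sum of the years' digits = 4+3+2+1 = 10.
Year 1: $8,050 × 4/10 = $3,220. Book value $7,030.
Year 2: $8,050 × 3/10 = $2,415. Book value $4,615.
Year 3: $8,050 × 2/10 = $1,610. Book value $3,005.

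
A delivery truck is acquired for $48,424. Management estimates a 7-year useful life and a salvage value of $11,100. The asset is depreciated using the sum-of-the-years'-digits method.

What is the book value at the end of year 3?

$24,430

Depreciable base = $48,424 − $11,100 = $37,324.
Sum of the years' digits = 7+6+5+4+3+2+1 = 28.
Year 1: $37,324 × 7/28 = $9,331. Book value $39,093.
Year 2: $37,324 × 6/28 = $7,998. Book value $31,095.
Year 3: $37,324 × 5/28 = $6,665. Book value $24,430.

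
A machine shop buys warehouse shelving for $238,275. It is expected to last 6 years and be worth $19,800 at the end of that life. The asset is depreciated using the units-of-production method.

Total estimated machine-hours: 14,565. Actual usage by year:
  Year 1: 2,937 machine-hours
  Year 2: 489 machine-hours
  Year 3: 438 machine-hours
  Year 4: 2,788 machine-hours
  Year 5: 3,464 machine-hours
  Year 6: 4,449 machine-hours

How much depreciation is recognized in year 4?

Depreciable base = $238,275 − $19,800 = $218,475.
Rate = $218,475 / 14,565 machine-hours = $15 per machine-hour.
Year 1: 2,937 × $15 = $44,055. Book value $194,220.
Year 2: 489 × $15 = $7,335. Book value $186,885.
Year 3: 438 × $15 = $6,570. Book value $180,315.
Year 4: 2,788 × $15 = $41,820. Book value $138,495.

$41,820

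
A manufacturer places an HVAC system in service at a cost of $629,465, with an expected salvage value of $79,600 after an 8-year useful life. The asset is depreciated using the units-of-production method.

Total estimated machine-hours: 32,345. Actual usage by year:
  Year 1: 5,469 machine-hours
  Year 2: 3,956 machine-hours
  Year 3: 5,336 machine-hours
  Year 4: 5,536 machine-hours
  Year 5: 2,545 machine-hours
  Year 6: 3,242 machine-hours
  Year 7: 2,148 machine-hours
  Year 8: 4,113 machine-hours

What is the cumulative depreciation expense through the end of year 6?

Depreciable base = $629,465 − $79,600 = $549,865.
Rate = $549,865 / 32,345 machine-hours = $17 per machine-hour.
Year 1: 5,469 × $17 = $92,973. Book value $536,492.
Year 2: 3,956 × $17 = $67,252. Book value $469,240.
Year 3: 5,336 × $17 = $90,712. Book value $378,528.
Year 4: 5,536 × $17 = $94,112. Book value $284,416.
Year 5: 2,545 × $17 = $43,265. Book value $241,151.
Year 6: 3,242 × $17 = $55,114. Book value $186,037.
Accumulated through year 6 = $629,465 − $186,037 = $443,428.

$443,428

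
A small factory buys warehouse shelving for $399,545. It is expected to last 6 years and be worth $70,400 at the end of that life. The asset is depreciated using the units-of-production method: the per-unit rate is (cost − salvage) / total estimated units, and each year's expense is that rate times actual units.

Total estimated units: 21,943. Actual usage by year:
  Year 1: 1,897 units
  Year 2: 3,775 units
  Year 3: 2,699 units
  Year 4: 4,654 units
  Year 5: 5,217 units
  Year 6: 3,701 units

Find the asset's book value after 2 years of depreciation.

$314,465

Depreciable base = $399,545 − $70,400 = $329,145.
Rate = $329,145 / 21,943 units = $15 per unit.
Year 1: 1,897 × $15 = $28,455. Book value $371,090.
Year 2: 3,775 × $15 = $56,625. Book value $314,465.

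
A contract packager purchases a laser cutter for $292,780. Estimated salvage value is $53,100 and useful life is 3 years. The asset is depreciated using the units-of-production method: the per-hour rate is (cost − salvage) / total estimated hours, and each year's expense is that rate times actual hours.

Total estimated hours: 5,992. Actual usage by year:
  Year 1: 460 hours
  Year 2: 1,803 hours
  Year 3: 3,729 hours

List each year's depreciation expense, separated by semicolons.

$18,400; $72,120; $149,160

Depreciable base = $292,780 − $53,100 = $239,680.
Rate = $239,680 / 5,992 hours = $40 per hour.
Year 1: 460 × $40 = $18,400. Book value $274,380.
Year 2: 1,803 × $40 = $72,120. Book value $202,260.
Year 3: 3,729 × $40 = $149,160. Book value $53,100.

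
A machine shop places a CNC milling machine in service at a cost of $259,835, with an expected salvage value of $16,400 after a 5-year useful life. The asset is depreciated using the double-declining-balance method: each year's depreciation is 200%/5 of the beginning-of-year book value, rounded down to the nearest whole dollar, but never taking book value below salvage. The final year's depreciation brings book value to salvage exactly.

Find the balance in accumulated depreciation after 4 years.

Depreciable base = $259,835 − $16,400 = $243,435.
Year 1: ⌊$259,835 × 200%/5⌋ = $103,934. Book value $155,901.
Year 2: ⌊$155,901 × 200%/5⌋ = $62,360. Book value $93,541.
Year 3: ⌊$93,541 × 200%/5⌋ = $37,416. Book value $56,125.
Year 4: ⌊$56,125 × 200%/5⌋ = $22,450. Book value $33,675.
Accumulated through year 4 = $259,835 − $33,675 = $226,160.

$226,160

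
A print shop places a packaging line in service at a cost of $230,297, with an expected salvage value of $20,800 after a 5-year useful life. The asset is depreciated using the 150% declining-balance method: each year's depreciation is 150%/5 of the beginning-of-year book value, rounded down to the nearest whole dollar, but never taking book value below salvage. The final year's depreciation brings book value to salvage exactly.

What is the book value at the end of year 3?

$78,993

Depreciable base = $230,297 − $20,800 = $209,497.
Year 1: ⌊$230,297 × 150%/5⌋ = $69,089. Book value $161,208.
Year 2: ⌊$161,208 × 150%/5⌋ = $48,362. Book value $112,846.
Year 3: ⌊$112,846 × 150%/5⌋ = $33,853. Book value $78,993.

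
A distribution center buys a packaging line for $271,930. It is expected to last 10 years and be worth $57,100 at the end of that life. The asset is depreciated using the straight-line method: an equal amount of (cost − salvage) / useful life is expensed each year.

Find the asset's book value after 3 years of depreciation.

$207,481

Depreciable base = $271,930 − $57,100 = $214,830.
Annual expense = $214,830 / 10 = $21,483.
End of year 1: book value $250,447.
End of year 2: book value $228,964.
End of year 3: book value $207,481.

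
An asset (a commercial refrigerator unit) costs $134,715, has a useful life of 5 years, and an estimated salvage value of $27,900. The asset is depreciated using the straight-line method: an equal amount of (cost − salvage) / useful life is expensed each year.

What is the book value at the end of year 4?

Depreciable base = $134,715 − $27,900 = $106,815.
Annual expense = $106,815 / 5 = $21,363.
End of year 1: book value $113,352.
End of year 2: book value $91,989.
End of year 3: book value $70,626.
End of year 4: book value $49,263.

$49,263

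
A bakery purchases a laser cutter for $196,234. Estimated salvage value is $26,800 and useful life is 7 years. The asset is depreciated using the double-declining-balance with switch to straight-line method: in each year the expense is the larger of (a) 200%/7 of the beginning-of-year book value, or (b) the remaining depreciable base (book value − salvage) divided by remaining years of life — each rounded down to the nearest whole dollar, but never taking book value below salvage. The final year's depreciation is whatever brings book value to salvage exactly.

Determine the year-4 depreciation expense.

Depreciable base = $196,234 − $26,800 = $169,434.
Year 1: DB = ⌊$196,234 × 200%/7⌋ = $56,066; SL = ⌊$169,434/7⌋ = $24,204 → take DB $56,066. Book value $140,168.
Year 2: DB = ⌊$140,168 × 200%/7⌋ = $40,048; SL = ⌊$113,368/6⌋ = $18,894 → take DB $40,048. Book value $100,120.
Year 3: DB = ⌊$100,120 × 200%/7⌋ = $28,605; SL = ⌊$73,320/5⌋ = $14,664 → take DB $28,605. Book value $71,515.
Year 4: DB = ⌊$71,515 × 200%/7⌋ = $20,432; SL = ⌊$44,715/4⌋ = $11,178 → take DB $20,432. Book value $51,083.

$20,432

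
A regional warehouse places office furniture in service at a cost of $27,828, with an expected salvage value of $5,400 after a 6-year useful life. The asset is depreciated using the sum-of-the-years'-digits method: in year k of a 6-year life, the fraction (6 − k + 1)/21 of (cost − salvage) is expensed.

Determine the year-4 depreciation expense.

Depreciable base = $27,828 − $5,400 = $22,428.
Sum of the years' digits = 6+5+4+3+2+1 = 21.
Year 1: $22,428 × 6/21 = $6,408. Book value $21,420.
Year 2: $22,428 × 5/21 = $5,340. Book value $16,080.
Year 3: $22,428 × 4/21 = $4,272. Book value $11,808.
Year 4: $22,428 × 3/21 = $3,204. Book value $8,604.

$3,204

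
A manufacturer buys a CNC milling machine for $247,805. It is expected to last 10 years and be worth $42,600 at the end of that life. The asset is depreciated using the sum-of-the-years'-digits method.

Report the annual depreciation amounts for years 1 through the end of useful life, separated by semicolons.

$37,310; $33,579; $29,848; $26,117; $22,386; $18,655; $14,924; $11,193; $7,462; $3,731

Depreciable base = $247,805 − $42,600 = $205,205.
Sum of the years' digits = 10+9+8+7+6+5+4+3+2+1 = 55.
Year 1: $205,205 × 10/55 = $37,310. Book value $210,495.
Year 2: $205,205 × 9/55 = $33,579. Book value $176,916.
Year 3: $205,205 × 8/55 = $29,848. Book value $147,068.
Year 4: $205,205 × 7/55 = $26,117. Book value $120,951.
Year 5: $205,205 × 6/55 = $22,386. Book value $98,565.
Year 6: $205,205 × 5/55 = $18,655. Book value $79,910.
Year 7: $205,205 × 4/55 = $14,924. Book value $64,986.
Year 8: $205,205 × 3/55 = $11,193. Book value $53,793.
Year 9: $205,205 × 2/55 = $7,462. Book value $46,331.
Year 10: $205,205 × 1/55 = $3,731. Book value $42,600.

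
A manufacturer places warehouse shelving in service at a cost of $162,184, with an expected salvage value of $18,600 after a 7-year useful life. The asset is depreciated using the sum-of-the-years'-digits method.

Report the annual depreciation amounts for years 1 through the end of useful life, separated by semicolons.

$35,896; $30,768; $25,640; $20,512; $15,384; $10,256; $5,128

Depreciable base = $162,184 − $18,600 = $143,584.
Sum of the years' digits = 7+6+5+4+3+2+1 = 28.
Year 1: $143,584 × 7/28 = $35,896. Book value $126,288.
Year 2: $143,584 × 6/28 = $30,768. Book value $95,520.
Year 3: $143,584 × 5/28 = $25,640. Book value $69,880.
Year 4: $143,584 × 4/28 = $20,512. Book value $49,368.
Year 5: $143,584 × 3/28 = $15,384. Book value $33,984.
Year 6: $143,584 × 2/28 = $10,256. Book value $23,728.
Year 7: $143,584 × 1/28 = $5,128. Book value $18,600.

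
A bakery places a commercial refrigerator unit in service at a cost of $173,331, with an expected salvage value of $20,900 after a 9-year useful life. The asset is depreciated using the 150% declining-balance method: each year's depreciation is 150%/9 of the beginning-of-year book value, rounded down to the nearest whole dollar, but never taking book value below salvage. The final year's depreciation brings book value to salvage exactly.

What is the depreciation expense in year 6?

$11,610

Depreciable base = $173,331 − $20,900 = $152,431.
Year 1: ⌊$173,331 × 150%/9⌋ = $28,888. Book value $144,443.
Year 2: ⌊$144,443 × 150%/9⌋ = $24,073. Book value $120,370.
Year 3: ⌊$120,370 × 150%/9⌋ = $20,061. Book value $100,309.
Year 4: ⌊$100,309 × 150%/9⌋ = $16,718. Book value $83,591.
Year 5: ⌊$83,591 × 150%/9⌋ = $13,931. Book value $69,660.
Year 6: ⌊$69,660 × 150%/9⌋ = $11,610. Book value $58,050.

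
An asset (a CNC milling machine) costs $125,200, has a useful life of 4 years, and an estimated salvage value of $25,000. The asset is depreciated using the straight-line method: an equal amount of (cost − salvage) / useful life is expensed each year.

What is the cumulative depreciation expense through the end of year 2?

Depreciable base = $125,200 − $25,000 = $100,200.
Annual expense = $100,200 / 4 = $25,050.
End of year 1: book value $100,150.
End of year 2: book value $75,100.
Accumulated through year 2 = $125,200 − $75,100 = $50,100.

$50,100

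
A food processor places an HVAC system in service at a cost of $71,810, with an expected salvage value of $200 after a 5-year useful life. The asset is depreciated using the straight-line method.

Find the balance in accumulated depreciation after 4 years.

Depreciable base = $71,810 − $200 = $71,610.
Annual expense = $71,610 / 5 = $14,322.
End of year 1: book value $57,488.
End of year 2: book value $43,166.
End of year 3: book value $28,844.
End of year 4: book value $14,522.
Accumulated through year 4 = $71,810 − $14,522 = $57,288.

$57,288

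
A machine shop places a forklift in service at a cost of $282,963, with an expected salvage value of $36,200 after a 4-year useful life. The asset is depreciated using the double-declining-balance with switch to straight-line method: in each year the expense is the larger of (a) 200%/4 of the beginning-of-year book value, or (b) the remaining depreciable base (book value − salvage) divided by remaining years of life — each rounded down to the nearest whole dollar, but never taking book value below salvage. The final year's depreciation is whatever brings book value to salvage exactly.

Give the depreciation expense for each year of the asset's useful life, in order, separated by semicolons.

$141,481; $70,741; $34,541; $0

Depreciable base = $282,963 − $36,200 = $246,763.
Year 1: DB = ⌊$282,963 × 200%/4⌋ = $141,481; SL = ⌊$246,763/4⌋ = $61,690 → take DB $141,481. Book value $141,482.
Year 2: DB = ⌊$141,482 × 200%/4⌋ = $70,741; SL = ⌊$105,282/3⌋ = $35,094 → take DB $70,741. Book value $70,741.
Year 3: DB = ⌊$70,741 × 200%/4⌋ = $35,370; SL = ⌊$34,541/2⌋ = $17,270 → take DB $35,370, capped at $34,541. Book value $36,200.
Year 4 (final): $36,200 − $36,200 = $0. Book value $36,200.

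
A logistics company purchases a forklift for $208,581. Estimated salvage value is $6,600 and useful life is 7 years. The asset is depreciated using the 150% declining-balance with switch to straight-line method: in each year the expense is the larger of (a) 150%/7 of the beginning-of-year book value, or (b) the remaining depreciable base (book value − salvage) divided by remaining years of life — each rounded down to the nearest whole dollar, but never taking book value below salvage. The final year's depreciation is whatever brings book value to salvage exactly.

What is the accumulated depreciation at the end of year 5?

$154,693

Depreciable base = $208,581 − $6,600 = $201,981.
Year 1: DB = ⌊$208,581 × 150%/7⌋ = $44,695; SL = ⌊$201,981/7⌋ = $28,854 → take DB $44,695. Book value $163,886.
Year 2: DB = ⌊$163,886 × 150%/7⌋ = $35,118; SL = ⌊$157,286/6⌋ = $26,214 → take DB $35,118. Book value $128,768.
Year 3: DB = ⌊$128,768 × 150%/7⌋ = $27,593; SL = ⌊$122,168/5⌋ = $24,433 → take DB $27,593. Book value $101,175.
Year 4: DB = ⌊$101,175 × 150%/7⌋ = $21,680; SL = ⌊$94,575/4⌋ = $23,643 → take SL $23,643. Book value $77,532.
Year 5: DB = ⌊$77,532 × 150%/7⌋ = $16,614; SL = ⌊$70,932/3⌋ = $23,644 → take SL $23,644. Book value $53,888.
Accumulated through year 5 = $208,581 − $53,888 = $154,693.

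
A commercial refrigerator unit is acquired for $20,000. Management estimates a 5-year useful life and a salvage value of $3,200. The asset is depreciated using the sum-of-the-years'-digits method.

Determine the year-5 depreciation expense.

$1,120

Depreciable base = $20,000 − $3,200 = $16,800.
Sum of the years' digits = 5+4+3+2+1 = 15.
Year 1: $16,800 × 5/15 = $5,600. Book value $14,400.
Year 2: $16,800 × 4/15 = $4,480. Book value $9,920.
Year 3: $16,800 × 3/15 = $3,360. Book value $6,560.
Year 4: $16,800 × 2/15 = $2,240. Book value $4,320.
Year 5: $16,800 × 1/15 = $1,120. Book value $3,200.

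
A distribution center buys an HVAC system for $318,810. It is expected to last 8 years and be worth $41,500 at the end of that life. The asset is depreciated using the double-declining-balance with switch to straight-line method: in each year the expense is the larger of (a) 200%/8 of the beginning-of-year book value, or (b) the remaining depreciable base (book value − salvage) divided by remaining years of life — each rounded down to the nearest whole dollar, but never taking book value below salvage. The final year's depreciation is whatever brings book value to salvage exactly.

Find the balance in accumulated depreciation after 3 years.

Depreciable base = $318,810 − $41,500 = $277,310.
Year 1: DB = ⌊$318,810 × 200%/8⌋ = $79,702; SL = ⌊$277,310/8⌋ = $34,663 → take DB $79,702. Book value $239,108.
Year 2: DB = ⌊$239,108 × 200%/8⌋ = $59,777; SL = ⌊$197,608/7⌋ = $28,229 → take DB $59,777. Book value $179,331.
Year 3: DB = ⌊$179,331 × 200%/8⌋ = $44,832; SL = ⌊$137,831/6⌋ = $22,971 → take DB $44,832. Book value $134,499.
Accumulated through year 3 = $318,810 − $134,499 = $184,311.

$184,311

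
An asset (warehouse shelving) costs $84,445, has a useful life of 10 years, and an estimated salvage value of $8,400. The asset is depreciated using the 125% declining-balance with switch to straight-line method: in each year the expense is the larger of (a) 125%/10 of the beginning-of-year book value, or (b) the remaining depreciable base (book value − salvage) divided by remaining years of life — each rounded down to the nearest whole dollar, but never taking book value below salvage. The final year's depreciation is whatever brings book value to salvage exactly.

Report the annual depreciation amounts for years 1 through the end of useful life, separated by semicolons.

Depreciable base = $84,445 − $8,400 = $76,045.
Year 1: DB = ⌊$84,445 × 125%/10⌋ = $10,555; SL = ⌊$76,045/10⌋ = $7,604 → take DB $10,555. Book value $73,890.
Year 2: DB = ⌊$73,890 × 125%/10⌋ = $9,236; SL = ⌊$65,490/9⌋ = $7,276 → take DB $9,236. Book value $64,654.
Year 3: DB = ⌊$64,654 × 125%/10⌋ = $8,081; SL = ⌊$56,254/8⌋ = $7,031 → take DB $8,081. Book value $56,573.
Year 4: DB = ⌊$56,573 × 125%/10⌋ = $7,071; SL = ⌊$48,173/7⌋ = $6,881 → take DB $7,071. Book value $49,502.
Year 5: DB = ⌊$49,502 × 125%/10⌋ = $6,187; SL = ⌊$41,102/6⌋ = $6,850 → take SL $6,850. Book value $42,652.
Year 6: DB = ⌊$42,652 × 125%/10⌋ = $5,331; SL = ⌊$34,252/5⌋ = $6,850 → take SL $6,850. Book value $35,802.
Year 7: DB = ⌊$35,802 × 125%/10⌋ = $4,475; SL = ⌊$27,402/4⌋ = $6,850 → take SL $6,850. Book value $28,952.
Year 8: DB = ⌊$28,952 × 125%/10⌋ = $3,619; SL = ⌊$20,552/3⌋ = $6,850 → take SL $6,850. Book value $22,102.
Year 9: DB = ⌊$22,102 × 125%/10⌋ = $2,762; SL = ⌊$13,702/2⌋ = $6,851 → take SL $6,851. Book value $15,251.
Year 10 (final): $15,251 − $8,400 = $6,851. Book value $8,400.

$10,555; $9,236; $8,081; $7,071; $6,850; $6,850; $6,850; $6,850; $6,851; $6,851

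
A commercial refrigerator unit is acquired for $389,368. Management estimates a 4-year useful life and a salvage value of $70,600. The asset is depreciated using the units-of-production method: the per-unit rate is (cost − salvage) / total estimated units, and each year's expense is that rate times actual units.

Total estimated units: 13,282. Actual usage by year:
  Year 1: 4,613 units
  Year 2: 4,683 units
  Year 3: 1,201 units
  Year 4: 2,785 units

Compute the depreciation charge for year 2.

Depreciable base = $389,368 − $70,600 = $318,768.
Rate = $318,768 / 13,282 units = $24 per unit.
Year 1: 4,613 × $24 = $110,712. Book value $278,656.
Year 2: 4,683 × $24 = $112,392. Book value $166,264.

$112,392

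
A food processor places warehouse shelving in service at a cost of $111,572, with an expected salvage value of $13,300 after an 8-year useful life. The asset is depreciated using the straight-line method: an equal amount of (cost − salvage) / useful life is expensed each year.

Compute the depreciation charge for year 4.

Depreciable base = $111,572 − $13,300 = $98,272.
Annual expense = $98,272 / 8 = $12,284.

$12,284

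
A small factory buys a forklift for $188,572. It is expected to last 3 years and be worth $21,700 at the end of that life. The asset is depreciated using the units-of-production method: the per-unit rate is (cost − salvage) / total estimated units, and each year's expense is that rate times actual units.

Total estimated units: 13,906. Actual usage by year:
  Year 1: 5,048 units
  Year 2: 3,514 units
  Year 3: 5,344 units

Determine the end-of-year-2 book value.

Depreciable base = $188,572 − $21,700 = $166,872.
Rate = $166,872 / 13,906 units = $12 per unit.
Year 1: 5,048 × $12 = $60,576. Book value $127,996.
Year 2: 3,514 × $12 = $42,168. Book value $85,828.

$85,828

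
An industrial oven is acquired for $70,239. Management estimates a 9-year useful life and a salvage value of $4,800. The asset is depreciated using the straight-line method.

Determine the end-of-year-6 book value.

$26,613

Depreciable base = $70,239 − $4,800 = $65,439.
Annual expense = $65,439 / 9 = $7,271.
End of year 1: book value $62,968.
End of year 2: book value $55,697.
End of year 3: book value $48,426.
End of year 4: book value $41,155.
End of year 5: book value $33,884.
End of year 6: book value $26,613.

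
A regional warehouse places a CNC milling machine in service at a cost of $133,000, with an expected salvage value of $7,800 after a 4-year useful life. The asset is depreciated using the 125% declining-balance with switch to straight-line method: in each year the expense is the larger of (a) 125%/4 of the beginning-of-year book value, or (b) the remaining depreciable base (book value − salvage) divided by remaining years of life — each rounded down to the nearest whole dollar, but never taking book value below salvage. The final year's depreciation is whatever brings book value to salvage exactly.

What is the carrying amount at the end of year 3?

$35,332

Depreciable base = $133,000 − $7,800 = $125,200.
Year 1: DB = ⌊$133,000 × 125%/4⌋ = $41,562; SL = ⌊$125,200/4⌋ = $31,300 → take DB $41,562. Book value $91,438.
Year 2: DB = ⌊$91,438 × 125%/4⌋ = $28,574; SL = ⌊$83,638/3⌋ = $27,879 → take DB $28,574. Book value $62,864.
Year 3: DB = ⌊$62,864 × 125%/4⌋ = $19,645; SL = ⌊$55,064/2⌋ = $27,532 → take SL $27,532. Book value $35,332.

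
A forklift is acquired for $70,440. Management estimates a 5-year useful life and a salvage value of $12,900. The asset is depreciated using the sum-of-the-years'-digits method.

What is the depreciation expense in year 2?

Depreciable base = $70,440 − $12,900 = $57,540.
Sum of the years' digits = 5+4+3+2+1 = 15.
Year 1: $57,540 × 5/15 = $19,180. Book value $51,260.
Year 2: $57,540 × 4/15 = $15,344. Book value $35,916.

$15,344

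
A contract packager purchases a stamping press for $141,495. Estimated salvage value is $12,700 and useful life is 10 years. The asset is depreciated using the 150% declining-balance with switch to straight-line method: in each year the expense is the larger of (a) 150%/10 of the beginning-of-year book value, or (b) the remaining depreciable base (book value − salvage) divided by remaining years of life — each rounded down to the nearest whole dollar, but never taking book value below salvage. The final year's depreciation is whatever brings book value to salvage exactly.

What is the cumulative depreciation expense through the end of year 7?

Depreciable base = $141,495 − $12,700 = $128,795.
Year 1: DB = ⌊$141,495 × 150%/10⌋ = $21,224; SL = ⌊$128,795/10⌋ = $12,879 → take DB $21,224. Book value $120,271.
Year 2: DB = ⌊$120,271 × 150%/10⌋ = $18,040; SL = ⌊$107,571/9⌋ = $11,952 → take DB $18,040. Book value $102,231.
Year 3: DB = ⌊$102,231 × 150%/10⌋ = $15,334; SL = ⌊$89,531/8⌋ = $11,191 → take DB $15,334. Book value $86,897.
Year 4: DB = ⌊$86,897 × 150%/10⌋ = $13,034; SL = ⌊$74,197/7⌋ = $10,599 → take DB $13,034. Book value $73,863.
Year 5: DB = ⌊$73,863 × 150%/10⌋ = $11,079; SL = ⌊$61,163/6⌋ = $10,193 → take DB $11,079. Book value $62,784.
Year 6: DB = ⌊$62,784 × 150%/10⌋ = $9,417; SL = ⌊$50,084/5⌋ = $10,016 → take SL $10,016. Book value $52,768.
Year 7: DB = ⌊$52,768 × 150%/10⌋ = $7,915; SL = ⌊$40,068/4⌋ = $10,017 → take SL $10,017. Book value $42,751.
Accumulated through year 7 = $141,495 − $42,751 = $98,744.

$98,744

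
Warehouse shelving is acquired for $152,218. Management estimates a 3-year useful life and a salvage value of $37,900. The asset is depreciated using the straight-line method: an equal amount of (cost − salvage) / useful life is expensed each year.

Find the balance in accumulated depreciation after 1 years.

$38,106

Depreciable base = $152,218 − $37,900 = $114,318.
Annual expense = $114,318 / 3 = $38,106.
End of year 1: book value $114,112.
Accumulated through year 1 = $152,218 − $114,112 = $38,106.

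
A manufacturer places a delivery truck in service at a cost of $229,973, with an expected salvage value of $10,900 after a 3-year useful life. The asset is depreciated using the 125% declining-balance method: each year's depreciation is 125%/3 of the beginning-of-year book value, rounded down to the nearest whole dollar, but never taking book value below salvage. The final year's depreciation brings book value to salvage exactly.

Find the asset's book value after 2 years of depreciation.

$78,255

Depreciable base = $229,973 − $10,900 = $219,073.
Year 1: ⌊$229,973 × 125%/3⌋ = $95,822. Book value $134,151.
Year 2: ⌊$134,151 × 125%/3⌋ = $55,896. Book value $78,255.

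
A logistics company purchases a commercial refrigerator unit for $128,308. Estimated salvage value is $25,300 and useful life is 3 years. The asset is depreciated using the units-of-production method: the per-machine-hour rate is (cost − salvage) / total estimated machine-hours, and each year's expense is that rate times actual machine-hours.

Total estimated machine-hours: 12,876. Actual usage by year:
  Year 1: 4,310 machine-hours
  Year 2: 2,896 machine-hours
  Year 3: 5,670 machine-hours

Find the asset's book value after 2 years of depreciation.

Depreciable base = $128,308 − $25,300 = $103,008.
Rate = $103,008 / 12,876 machine-hours = $8 per machine-hour.
Year 1: 4,310 × $8 = $34,480. Book value $93,828.
Year 2: 2,896 × $8 = $23,168. Book value $70,660.

$70,660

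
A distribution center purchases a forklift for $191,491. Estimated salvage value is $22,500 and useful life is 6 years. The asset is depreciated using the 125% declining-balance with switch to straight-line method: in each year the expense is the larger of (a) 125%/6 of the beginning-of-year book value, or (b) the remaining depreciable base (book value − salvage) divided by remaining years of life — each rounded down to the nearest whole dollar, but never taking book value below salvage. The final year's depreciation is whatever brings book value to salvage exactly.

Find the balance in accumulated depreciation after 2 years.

Depreciable base = $191,491 − $22,500 = $168,991.
Year 1: DB = ⌊$191,491 × 125%/6⌋ = $39,893; SL = ⌊$168,991/6⌋ = $28,165 → take DB $39,893. Book value $151,598.
Year 2: DB = ⌊$151,598 × 125%/6⌋ = $31,582; SL = ⌊$129,098/5⌋ = $25,819 → take DB $31,582. Book value $120,016.
Accumulated through year 2 = $191,491 − $120,016 = $71,475.

$71,475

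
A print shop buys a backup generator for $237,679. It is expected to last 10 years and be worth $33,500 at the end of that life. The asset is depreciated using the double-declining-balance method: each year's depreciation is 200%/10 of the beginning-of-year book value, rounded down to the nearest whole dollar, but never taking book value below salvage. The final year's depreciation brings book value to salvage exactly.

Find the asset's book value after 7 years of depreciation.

Depreciable base = $237,679 − $33,500 = $204,179.
Year 1: ⌊$237,679 × 200%/10⌋ = $47,535. Book value $190,144.
Year 2: ⌊$190,144 × 200%/10⌋ = $38,028. Book value $152,116.
Year 3: ⌊$152,116 × 200%/10⌋ = $30,423. Book value $121,693.
Year 4: ⌊$121,693 × 200%/10⌋ = $24,338. Book value $97,355.
Year 5: ⌊$97,355 × 200%/10⌋ = $19,471. Book value $77,884.
Year 6: ⌊$77,884 × 200%/10⌋ = $15,576. Book value $62,308.
Year 7: ⌊$62,308 × 200%/10⌋ = $12,461. Book value $49,847.

$49,847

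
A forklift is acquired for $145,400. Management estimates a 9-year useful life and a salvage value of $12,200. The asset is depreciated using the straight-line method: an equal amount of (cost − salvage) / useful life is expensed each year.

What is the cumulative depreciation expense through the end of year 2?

Depreciable base = $145,400 − $12,200 = $133,200.
Annual expense = $133,200 / 9 = $14,800.
End of year 1: book value $130,600.
End of year 2: book value $115,800.
Accumulated through year 2 = $145,400 − $115,800 = $29,600.

$29,600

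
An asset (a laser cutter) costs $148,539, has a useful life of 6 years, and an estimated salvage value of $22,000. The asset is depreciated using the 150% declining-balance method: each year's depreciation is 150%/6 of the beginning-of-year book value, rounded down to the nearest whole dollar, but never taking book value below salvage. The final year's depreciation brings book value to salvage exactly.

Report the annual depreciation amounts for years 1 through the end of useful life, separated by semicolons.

$37,134; $27,851; $20,888; $15,666; $11,750; $13,250

Depreciable base = $148,539 − $22,000 = $126,539.
Year 1: ⌊$148,539 × 150%/6⌋ = $37,134. Book value $111,405.
Year 2: ⌊$111,405 × 150%/6⌋ = $27,851. Book value $83,554.
Year 3: ⌊$83,554 × 150%/6⌋ = $20,888. Book value $62,666.
Year 4: ⌊$62,666 × 150%/6⌋ = $15,666. Book value $47,000.
Year 5: ⌊$47,000 × 150%/6⌋ = $11,750. Book value $35,250.
Year 6 (final): $35,250 − $22,000 = $13,250. Book value $22,000.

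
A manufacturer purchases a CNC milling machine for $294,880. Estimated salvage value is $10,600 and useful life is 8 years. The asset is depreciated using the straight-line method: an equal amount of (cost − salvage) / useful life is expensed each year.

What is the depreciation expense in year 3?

$35,535

Depreciable base = $294,880 − $10,600 = $284,280.
Annual expense = $284,280 / 8 = $35,535.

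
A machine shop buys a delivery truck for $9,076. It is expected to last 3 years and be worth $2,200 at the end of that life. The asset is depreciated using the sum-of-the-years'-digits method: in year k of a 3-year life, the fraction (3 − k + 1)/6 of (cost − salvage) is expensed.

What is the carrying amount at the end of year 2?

$3,346

Depreciable base = $9,076 − $2,200 = $6,876.
Sum of the years' digits = 3+2+1 = 6.
Year 1: $6,876 × 3/6 = $3,438. Book value $5,638.
Year 2: $6,876 × 2/6 = $2,292. Book value $3,346.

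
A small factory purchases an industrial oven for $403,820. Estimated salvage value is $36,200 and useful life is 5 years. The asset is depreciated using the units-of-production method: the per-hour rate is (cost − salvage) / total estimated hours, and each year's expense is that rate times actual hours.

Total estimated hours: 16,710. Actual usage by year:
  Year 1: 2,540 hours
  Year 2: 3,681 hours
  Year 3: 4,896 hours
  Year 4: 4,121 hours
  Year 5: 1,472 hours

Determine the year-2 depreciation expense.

Depreciable base = $403,820 − $36,200 = $367,620.
Rate = $367,620 / 16,710 hours = $22 per hour.
Year 1: 2,540 × $22 = $55,880. Book value $347,940.
Year 2: 3,681 × $22 = $80,982. Book value $266,958.

$80,982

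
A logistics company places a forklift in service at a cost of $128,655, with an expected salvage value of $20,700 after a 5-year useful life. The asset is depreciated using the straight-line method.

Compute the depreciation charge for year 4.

Depreciable base = $128,655 − $20,700 = $107,955.
Annual expense = $107,955 / 5 = $21,591.

$21,591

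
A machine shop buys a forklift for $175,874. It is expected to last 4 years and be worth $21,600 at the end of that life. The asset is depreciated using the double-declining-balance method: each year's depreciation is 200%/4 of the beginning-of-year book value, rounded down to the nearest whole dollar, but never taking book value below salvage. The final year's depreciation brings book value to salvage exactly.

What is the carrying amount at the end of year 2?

$43,969

Depreciable base = $175,874 − $21,600 = $154,274.
Year 1: ⌊$175,874 × 200%/4⌋ = $87,937. Book value $87,937.
Year 2: ⌊$87,937 × 200%/4⌋ = $43,968. Book value $43,969.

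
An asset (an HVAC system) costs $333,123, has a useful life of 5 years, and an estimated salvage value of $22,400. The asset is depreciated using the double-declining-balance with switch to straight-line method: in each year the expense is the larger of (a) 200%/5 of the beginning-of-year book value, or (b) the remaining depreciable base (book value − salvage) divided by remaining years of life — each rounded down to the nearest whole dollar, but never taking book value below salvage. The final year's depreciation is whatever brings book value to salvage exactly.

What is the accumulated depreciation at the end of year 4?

$289,950

Depreciable base = $333,123 − $22,400 = $310,723.
Year 1: DB = ⌊$333,123 × 200%/5⌋ = $133,249; SL = ⌊$310,723/5⌋ = $62,144 → take DB $133,249. Book value $199,874.
Year 2: DB = ⌊$199,874 × 200%/5⌋ = $79,949; SL = ⌊$177,474/4⌋ = $44,368 → take DB $79,949. Book value $119,925.
Year 3: DB = ⌊$119,925 × 200%/5⌋ = $47,970; SL = ⌊$97,525/3⌋ = $32,508 → take DB $47,970. Book value $71,955.
Year 4: DB = ⌊$71,955 × 200%/5⌋ = $28,782; SL = ⌊$49,555/2⌋ = $24,777 → take DB $28,782. Book value $43,173.
Accumulated through year 4 = $333,123 − $43,173 = $289,950.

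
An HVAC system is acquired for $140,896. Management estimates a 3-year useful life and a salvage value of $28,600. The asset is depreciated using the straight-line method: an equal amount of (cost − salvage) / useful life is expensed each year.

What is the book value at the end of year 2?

Depreciable base = $140,896 − $28,600 = $112,296.
Annual expense = $112,296 / 3 = $37,432.
End of year 1: book value $103,464.
End of year 2: book value $66,032.

$66,032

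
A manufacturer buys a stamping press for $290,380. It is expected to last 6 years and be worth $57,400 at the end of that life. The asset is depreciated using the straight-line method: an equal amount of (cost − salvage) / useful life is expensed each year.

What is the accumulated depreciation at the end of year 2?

Depreciable base = $290,380 − $57,400 = $232,980.
Annual expense = $232,980 / 6 = $38,830.
End of year 1: book value $251,550.
End of year 2: book value $212,720.
Accumulated through year 2 = $290,380 − $212,720 = $77,660.

$77,660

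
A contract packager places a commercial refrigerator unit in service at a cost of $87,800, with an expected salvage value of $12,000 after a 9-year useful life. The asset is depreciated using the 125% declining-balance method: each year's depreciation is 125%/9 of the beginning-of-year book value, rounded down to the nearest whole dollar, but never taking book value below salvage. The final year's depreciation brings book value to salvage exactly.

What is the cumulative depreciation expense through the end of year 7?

$56,973

Depreciable base = $87,800 − $12,000 = $75,800.
Year 1: ⌊$87,800 × 125%/9⌋ = $12,194. Book value $75,606.
Year 2: ⌊$75,606 × 125%/9⌋ = $10,500. Book value $65,106.
Year 3: ⌊$65,106 × 125%/9⌋ = $9,042. Book value $56,064.
Year 4: ⌊$56,064 × 125%/9⌋ = $7,786. Book value $48,278.
Year 5: ⌊$48,278 × 125%/9⌋ = $6,705. Book value $41,573.
Year 6: ⌊$41,573 × 125%/9⌋ = $5,774. Book value $35,799.
Year 7: ⌊$35,799 × 125%/9⌋ = $4,972. Book value $30,827.
Accumulated through year 7 = $87,800 − $30,827 = $56,973.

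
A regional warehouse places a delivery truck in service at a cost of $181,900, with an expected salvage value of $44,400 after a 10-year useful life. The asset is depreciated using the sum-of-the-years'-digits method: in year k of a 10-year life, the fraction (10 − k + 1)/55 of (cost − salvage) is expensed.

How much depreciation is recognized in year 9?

Depreciable base = $181,900 − $44,400 = $137,500.
Sum of the years' digits = 10+9+8+7+6+5+4+3+2+1 = 55.
Year 1: $137,500 × 10/55 = $25,000. Book value $156,900.
Year 2: $137,500 × 9/55 = $22,500. Book value $134,400.
Year 3: $137,500 × 8/55 = $20,000. Book value $114,400.
Year 4: $137,500 × 7/55 = $17,500. Book value $96,900.
Year 5: $137,500 × 6/55 = $15,000. Book value $81,900.
Year 6: $137,500 × 5/55 = $12,500. Book value $69,400.
Year 7: $137,500 × 4/55 = $10,000. Book value $59,400.
Year 8: $137,500 × 3/55 = $7,500. Book value $51,900.
Year 9: $137,500 × 2/55 = $5,000. Book value $46,900.

$5,000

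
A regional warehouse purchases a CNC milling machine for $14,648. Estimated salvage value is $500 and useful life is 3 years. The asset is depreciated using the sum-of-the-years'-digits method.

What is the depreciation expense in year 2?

Depreciable base = $14,648 − $500 = $14,148.
Sum of the years' digits = 3+2+1 = 6.
Year 1: $14,148 × 3/6 = $7,074. Book value $7,574.
Year 2: $14,148 × 2/6 = $4,716. Book value $2,858.

$4,716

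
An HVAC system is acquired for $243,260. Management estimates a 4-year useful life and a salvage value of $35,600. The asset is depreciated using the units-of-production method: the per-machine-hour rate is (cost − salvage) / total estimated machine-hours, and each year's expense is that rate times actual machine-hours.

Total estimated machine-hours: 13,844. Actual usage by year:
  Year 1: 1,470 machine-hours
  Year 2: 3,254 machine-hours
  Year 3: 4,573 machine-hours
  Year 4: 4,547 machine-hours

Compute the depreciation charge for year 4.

Depreciable base = $243,260 − $35,600 = $207,660.
Rate = $207,660 / 13,844 machine-hours = $15 per machine-hour.
Year 1: 1,470 × $15 = $22,050. Book value $221,210.
Year 2: 3,254 × $15 = $48,810. Book value $172,400.
Year 3: 4,573 × $15 = $68,595. Book value $103,805.
Year 4: 4,547 × $15 = $68,205. Book value $35,600.

$68,205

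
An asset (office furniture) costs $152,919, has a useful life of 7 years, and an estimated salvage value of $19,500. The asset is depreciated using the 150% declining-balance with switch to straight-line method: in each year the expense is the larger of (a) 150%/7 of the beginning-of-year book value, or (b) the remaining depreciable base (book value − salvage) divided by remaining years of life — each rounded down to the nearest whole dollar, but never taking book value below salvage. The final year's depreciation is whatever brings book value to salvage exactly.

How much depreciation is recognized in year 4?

$15,894

Depreciable base = $152,919 − $19,500 = $133,419.
Year 1: DB = ⌊$152,919 × 150%/7⌋ = $32,768; SL = ⌊$133,419/7⌋ = $19,059 → take DB $32,768. Book value $120,151.
Year 2: DB = ⌊$120,151 × 150%/7⌋ = $25,746; SL = ⌊$100,651/6⌋ = $16,775 → take DB $25,746. Book value $94,405.
Year 3: DB = ⌊$94,405 × 150%/7⌋ = $20,229; SL = ⌊$74,905/5⌋ = $14,981 → take DB $20,229. Book value $74,176.
Year 4: DB = ⌊$74,176 × 150%/7⌋ = $15,894; SL = ⌊$54,676/4⌋ = $13,669 → take DB $15,894. Book value $58,282.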